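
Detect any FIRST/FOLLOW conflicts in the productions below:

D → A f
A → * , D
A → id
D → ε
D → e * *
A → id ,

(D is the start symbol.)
Nullable non-terminals: D.
FIRST sets used below: FIRST(A) = { '*', 'id' }

D: nullable alternative(s) D → ε; FOLLOW(D) = { $, 'f' }
  D → A f: FIRST \ {ε} = { '*', 'id' } — disjoint from FOLLOW(D)
  D → ε: FIRST \ {ε} = { } — this is the only nullable alternative, skip
  D → e * *: FIRST \ {ε} = { 'e' } — disjoint from FOLLOW(D)

A has no nullable alternative, so no FIRST/FOLLOW check is needed there.

No FIRST/FOLLOW conflicts found.

Answer: No FIRST/FOLLOW conflicts.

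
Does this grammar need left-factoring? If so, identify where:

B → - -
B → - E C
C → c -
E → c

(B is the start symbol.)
Left-factoring is needed when two productions for the same non-terminal
share a common prefix on the right-hand side.

Productions for B:
  B → - -
  B → - E C

Found common prefix '-' in productions for B

Answer: Yes, B has productions with common prefix '-'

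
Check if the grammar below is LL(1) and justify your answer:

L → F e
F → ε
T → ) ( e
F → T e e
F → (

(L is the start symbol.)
Relevant sets:
  FIRST(T) = { ')' }
  FOLLOW(F) = { 'e' }

For F:
  PREDICT(F → ε) = { 'e' }
  PREDICT(F → T e e) = { ')' }
  PREDICT(F → '(') = { '(' }
L, T have a single production, so nothing to check there.

All predict sets are disjoint. The grammar IS LL(1).

Answer: Yes, the grammar is LL(1).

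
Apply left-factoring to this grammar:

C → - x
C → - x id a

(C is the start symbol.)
Left-factoring transforms A → αβ₁ | αβ₂ into A → αA' and A' → β₁ | β₂
(α is the longest common prefix among the alternatives). Repeat until
no nonterminal has two alternatives with a common prefix.

Round 1: C has alternatives sharing prefix '- x'. Introduce C': C → - x C'
  Add: C' → ε
  Add: C' → id a

No remaining common prefixes — done.

Resulting grammar:
C → - x C'
C' → ε
C' → id a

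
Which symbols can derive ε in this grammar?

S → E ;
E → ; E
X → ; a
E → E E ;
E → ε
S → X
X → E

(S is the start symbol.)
ε-productions: E → ε
So E is immediately nullable.
X → E: every symbol on the right is nullable, so X is nullable too.
S → X: every symbol on the right is nullable, so S is nullable too.
Every non-terminal is now nullable.
Nullable = { 'E', 'S', 'X' }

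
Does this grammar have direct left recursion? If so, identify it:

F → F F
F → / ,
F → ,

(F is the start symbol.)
Yes, F is left-recursive

Direct left recursion occurs when N → N α for some non-terminal N (the right-hand side begins with the left-hand side itself).

F → F F: LEFT RECURSIVE (starts with F)
F → / ,: starts with '/'
F → ,: starts with ','

The grammar has direct left recursion on: F.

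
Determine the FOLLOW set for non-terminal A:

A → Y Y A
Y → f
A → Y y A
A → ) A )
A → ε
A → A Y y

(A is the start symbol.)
To compute FOLLOW(A), find every occurrence of A on a right-hand side N → α A β: add FIRST(β) \ {ε}, and if β is empty or nullable also add FOLLOW(N). Iterate to a fixed point.

A is the start symbol, so $ ∈ FOLLOW(A).
In A → Y Y A: A is at the end; this adds FOLLOW(A) to itself — nothing new
In A → Y y A: A is at the end; this adds FOLLOW(A) to itself — nothing new
In A → ) A ): A is followed by ')', add FIRST(')') \ {ε} = { ')' }
In A → A Y y: A is followed by Y y, add FIRST(Y y) \ {ε} = { 'f' }

Taking the union: FOLLOW(A) = { $, ')', 'f' }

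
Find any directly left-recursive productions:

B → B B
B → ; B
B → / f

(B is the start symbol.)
Yes, B is left-recursive

Direct left recursion occurs when N → N α for some non-terminal N (the right-hand side begins with the left-hand side itself).

B → B B: LEFT RECURSIVE (starts with B)
B → ; B: starts with ';'
B → / f: starts with '/'

The grammar has direct left recursion on: B.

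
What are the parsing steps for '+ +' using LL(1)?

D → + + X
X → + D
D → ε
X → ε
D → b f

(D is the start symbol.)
LL(1) parsing maintains a stack (initially the start symbol over $) and the input. At each step: if the stack top is a terminal, match it against the current input token; if it is a non-terminal N, replace it with the RHS of M[N, lookahead] (the unique production whose predict set contains the lookahead).

Stack is shown with the top on the left.

Stack    Input  Action
----------------------
D $      + + $  output D → + + X
+ + X $  + + $  match '+'
+ X $    + $    match '+'
X $      $      output X → ε
$        $      accept

The string is accepted.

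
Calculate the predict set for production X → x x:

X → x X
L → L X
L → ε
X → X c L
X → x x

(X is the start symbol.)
PREDICT(X → x x) = (FIRST(RHS) \ {ε}) ∪ (FOLLOW(X) if ε ∈ FIRST(RHS), i.e. RHS ⇒* ε)
FIRST(x x) = { 'x' }
ε ∉ FIRST(x x), so FOLLOW(X) is not added.
PREDICT(X → x x) = { 'x' }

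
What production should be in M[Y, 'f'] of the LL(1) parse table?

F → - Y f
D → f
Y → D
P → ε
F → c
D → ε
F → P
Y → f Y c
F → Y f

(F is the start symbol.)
Y → D, Y → f Y c

To find M[Y, 'f'], we find productions for Y where 'f' is in the predict set (PREDICT(N → α) = (FIRST(α) \ {ε}) ∪ (FOLLOW(N) if α ⇒* ε)).

Relevant sets:
  FIRST(D) = { 'f', ε }
  FOLLOW(Y) = { 'c', 'f' }

Y → D: PREDICT = { 'c', 'f' }
  'f' is in predict set, so this production goes in M[Y, 'f']
Y → f Y c: PREDICT = { 'f' }
  'f' is in predict set, so this production goes in M[Y, 'f']

M[Y, 'f'] = Y → D, Y → f Y c  (a multiply-defined cell — the grammar is not LL(1))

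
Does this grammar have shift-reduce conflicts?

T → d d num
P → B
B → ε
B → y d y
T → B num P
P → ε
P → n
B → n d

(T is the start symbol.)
Yes — I0: [B → .] vs [B → . n d]; I11: [B → .] vs [B → . n d]; I14: [P → n .] vs [B → n . d]

A shift-reduce conflict occurs when an LR(0) state has both:
  - a complete (reduce) item [A → α .] (dot at the end), and
  - a shift item [B → β . c γ] (dot before a terminal).

Augment with T' → T and build the canonical LR(0) collection (I0 = CLOSURE({[T' → . T]}), then GOTO on every symbol after a dot until no new states appear). It has 15 states:
  I0: { [B → . n d], [B → . y d y], [B → .], [T → . B num P], [T → . d d num], [T' → . T] }  — shift, reduce
  I1: { [T → B . num P] }  — shift
  I2: { [T' → T .] }  — accept
  I3: { [T → d . d num] }  — shift
  I4: { [B → n . d] }  — shift
  I5: { [B → y . d y] }  — shift
  I6: { [B → y d . y] }  — shift
  I7: { [B → y d y .] }  — reduce
  I8: { [B → n d .] }  — reduce
  I9: { [T → d d . num] }  — shift
  I10: { [T → d d num .] }  — reduce
  I11: { [B → . n d], [B → . y d y], [B → .], [P → . B], [P → . n], [P → .], [T → B num . P] }  — shift, 2 reduces
  I12: { [P → B .] }  — reduce
  I13: { [T → B num P .] }  — reduce
  I14: { [B → n . d], [P → n .] }  — shift, reduce

I0 contains reduce item [B → .] and shift items [B → . n d], [B → . y d y], [T → . d d num] — shift-reduce conflict.
I11 contains reduce items [B → .], [P → .] and shift items [B → . n d], [B → . y d y], [P → . n] — shift-reduce conflict.
I14 contains reduce item [P → n .] and shift item [B → n . d] — shift-reduce conflict.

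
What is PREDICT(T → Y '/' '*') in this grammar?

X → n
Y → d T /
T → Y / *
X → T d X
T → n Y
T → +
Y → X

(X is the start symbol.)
PREDICT(T → Y '/' '*') = (FIRST(RHS) \ {ε}) ∪ (FOLLOW(T) if ε ∈ FIRST(RHS), i.e. RHS ⇒* ε)
FIRST(Y) = { '+', 'd', 'n' }
FIRST(Y '/' '*') = { '+', 'd', 'n' }
ε ∉ FIRST(Y '/' '*'), so FOLLOW(T) is not added.
PREDICT(T → Y '/' '*') = { '+', 'd', 'n' }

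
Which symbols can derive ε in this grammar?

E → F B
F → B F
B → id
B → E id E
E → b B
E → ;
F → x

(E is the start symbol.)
None

A non-terminal is nullable if it can derive ε (the empty string): either it has an ε-production, or it has a production whose right-hand side consists entirely of nullable non-terminals.

There are no ε-productions, so no non-terminal can derive ε.
No non-terminals are nullable.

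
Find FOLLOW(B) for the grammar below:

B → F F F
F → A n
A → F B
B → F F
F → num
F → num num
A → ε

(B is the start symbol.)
To compute FOLLOW(B), find every occurrence of B on a right-hand side N → α B β: add FIRST(β) \ {ε}, and if β is empty or nullable also add FOLLOW(N). Iterate to a fixed point.

B is the start symbol, so $ ∈ FOLLOW(B).
In A → F B: B is at the end, add FOLLOW(A)

The FOLLOW sets referred to above (computed the same way, to a fixed point):
  FOLLOW(A) = { 'n' }

Taking the union: FOLLOW(B) = { $, 'n' }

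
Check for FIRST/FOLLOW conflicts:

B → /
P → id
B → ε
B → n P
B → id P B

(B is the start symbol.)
No FIRST/FOLLOW conflicts.

A FIRST/FOLLOW conflict occurs when a non-terminal N has a nullable alternative N → β (β ⇒* ε) and another alternative N → α with FIRST(α) ∩ FOLLOW(N) ≠ ∅: on such a lookahead the parser cannot decide between expanding α and letting N vanish via β.

Nullable non-terminals: B.

B: nullable alternative(s) B → ε; FOLLOW(B) = { $ }
  B → /: FIRST \ {ε} = { '/' } — disjoint from FOLLOW(B)
  B → ε: FIRST \ {ε} = { } — this is the only nullable alternative, skip
  B → n P: FIRST \ {ε} = { 'n' } — disjoint from FOLLOW(B)
  B → id P B: FIRST \ {ε} = { 'id' } — disjoint from FOLLOW(B)

P has no nullable alternative, so no FIRST/FOLLOW check is needed there.

No FIRST/FOLLOW conflicts found.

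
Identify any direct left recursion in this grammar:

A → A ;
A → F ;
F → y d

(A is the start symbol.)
A → A ;: LEFT RECURSIVE (starts with A)
A → F ;: starts with F
F → y d: starts with y

The grammar has direct left recursion on: A.

Answer: Yes, A is left-recursive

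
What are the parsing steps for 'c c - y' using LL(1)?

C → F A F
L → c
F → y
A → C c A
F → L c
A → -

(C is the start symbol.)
Stack is shown with the top on the left.

Stack      Input      Action
----------------------------
C $        c c - y $  output C → F A F
F A F $    c c - y $  output F → L c
L c A F $  c c - y $  output L → c
c c A F $  c c - y $  match 'c'
c A F $    c - y $    match 'c'
A F $      - y $      output A → -
- F $      - y $      match '-'
F $        y $        output F → y
y $        y $        match 'y'
$          $          accept

The string is accepted.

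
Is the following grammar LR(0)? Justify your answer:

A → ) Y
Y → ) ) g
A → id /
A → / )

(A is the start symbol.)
Yes, the grammar is LR(0)

Augment with A' → A and build the canonical LR(0) collection (I0 = CLOSURE({[A' → . A]}), then GOTO on every symbol after a dot until no new states appear). It has 11 states:
  I0: { [A → . ) Y], [A → . / )], [A → . id /], [A' → . A] }  — shift
  I1: { [A → ) . Y], [Y → . ) ) g] }  — shift
  I2: { [A → / . )] }  — shift
  I3: { [A' → A .] }  — accept
  I4: { [A → id . /] }  — shift
  I5: { [A → id / .] }  — reduce
  I6: { [A → / ) .] }  — reduce
  I7: { [Y → ) . ) g] }  — shift
  I8: { [A → ) Y .] }  — reduce
  I9: { [Y → ) ) . g] }  — shift
  I10: { [Y → ) ) g .] }  — reduce

Every state is either a pure shift/goto state or contains exactly one complete item and nothing to shift — no conflicts. The grammar is LR(0).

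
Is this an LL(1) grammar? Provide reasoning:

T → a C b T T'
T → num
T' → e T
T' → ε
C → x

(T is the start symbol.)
No. Predict set conflict for T': { 'e' }

Relevant sets:
  FOLLOW(T') = { $, 'e' }

For T:
  PREDICT(T → a C b T T') = { 'a' }
  PREDICT(T → num) = { 'num' }
For T':
  PREDICT(T' → e T) = { 'e' }
  PREDICT(T' → ε) = { $, 'e' }
C has a single production, so nothing to check there.

Conflict found: Predict set conflict for T': { 'e' }
The grammar is NOT LL(1).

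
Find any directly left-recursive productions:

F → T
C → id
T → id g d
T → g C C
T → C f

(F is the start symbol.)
No direct left recursion

F → T: starts with T
C → id: starts with id
T → id g d: starts with id
T → g C C: starts with g
T → C f: starts with C

No direct left recursion found.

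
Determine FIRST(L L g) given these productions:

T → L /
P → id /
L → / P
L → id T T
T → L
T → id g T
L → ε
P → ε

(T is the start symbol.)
FIRST sets of the non-terminals involved (from the grammar, by fixed-point iteration):
  FIRST(L) = { '/', 'id', ε }

To compute FIRST(L L g), process the symbols left to right:
Symbol L is a non-terminal. Add FIRST(L) \ {ε} = { '/', 'id' }
L is nullable (ε ∈ FIRST(L)), continue to the next symbol.
Symbol L is a non-terminal. Add FIRST(L) \ {ε} = { '/', 'id' }
L is nullable (ε ∈ FIRST(L)), continue to the next symbol.
Symbol g is a terminal. Add 'g' and stop.
FIRST(L L g) = { '/', 'g', 'id' }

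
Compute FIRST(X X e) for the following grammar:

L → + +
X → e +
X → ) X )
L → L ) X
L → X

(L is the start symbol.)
FIRST sets of the non-terminals involved (from the grammar, by fixed-point iteration):
  FIRST(X) = { ')', 'e' }

To compute FIRST(X X e), process the symbols left to right:
Symbol X is a non-terminal. Add FIRST(X) \ {ε} = { ')', 'e' }
X is not nullable (ε ∉ FIRST(X)), so stop here.
FIRST(X X e) = { ')', 'e' }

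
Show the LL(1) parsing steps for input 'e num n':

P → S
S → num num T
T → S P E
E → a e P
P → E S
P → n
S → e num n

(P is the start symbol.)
Stack is shown with the top on the left.

Stack      Input      Action
----------------------------
P $        e num n $  output P → S
S $        e num n $  output S → e num n
e num n $  e num n $  match 'e'
num n $    num n $    match 'num'
n $        n $        match 'n'
$          $          accept

The string is accepted.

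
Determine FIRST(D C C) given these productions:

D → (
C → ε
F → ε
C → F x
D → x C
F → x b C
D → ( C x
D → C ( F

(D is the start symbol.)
{ '(', 'x' }

FIRST sets of the non-terminals involved (from the grammar, by fixed-point iteration):
  FIRST(D) = { '(', 'x' }

To compute FIRST(D C C), process the symbols left to right:
Symbol D is a non-terminal. Add FIRST(D) \ {ε} = { '(', 'x' }
D is not nullable (ε ∉ FIRST(D)), so stop here.
FIRST(D C C) = { '(', 'x' }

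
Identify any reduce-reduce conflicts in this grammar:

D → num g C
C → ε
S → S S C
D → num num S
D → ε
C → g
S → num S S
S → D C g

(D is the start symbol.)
Yes — I6: [D → .] vs [D → num num S .]; I10: [D → .] vs [D → num num S .]; I11: [C → .] vs [D → .]; I13: [C → .] vs [D → .]

Augment with D' → D and build the canonical LR(0) collection (I0 = CLOSURE({[D' → . D]}), then GOTO on every symbol after a dot until no new states appear). It has 18 states:
  I0: { [D → . num g C], [D → . num num S], [D → .], [D' → . D] }  — shift, reduce
  I1: { [D' → D .] }  — accept
  I2: { [D → num . g C], [D → num . num S] }  — shift
  I3: { [C → . g], [C → .], [D → num g . C] }  — shift, reduce
  I4: { [D → . num g C], [D → . num num S], [D → .], [D → num num . S], [S → . D C g], [S → . S S C], [S → . num S S] }  — shift, reduce
  I5: { [C → . g], [C → .], [S → D . C g] }  — shift, reduce
  I6: { [D → . num g C], [D → . num num S], [D → .], [D → num num S .], [S → . D C g], [S → . S S C], [S → . num S S], [S → S . S C] }  — shift, 2 reduces
  I7: { [D → . num g C], [D → . num num S], [D → .], [D → num . g C], [D → num . num S], [S → . D C g], [S → . S S C], [S → . num S S], [S → num . S S] }  — shift, reduce
  I8: { [D → . num g C], [D → . num num S], [D → .], [S → . D C g], [S → . S S C], [S → . num S S], [S → S . S C], [S → num S . S] }  — shift, reduce
  I9: { [D → . num g C], [D → . num num S], [D → .], [D → num . g C], [D → num . num S], [D → num num . S], [S → . D C g], [S → . S S C], [S → . num S S], [S → num . S S] }  — shift, reduce
  I10: { [D → . num g C], [D → . num num S], [D → .], [D → num num S .], [S → . D C g], [S → . S S C], [S → . num S S], [S → S . S C], [S → num S . S] }  — shift, 2 reduces
  I11: { [C → . g], [C → .], [D → . num g C], [D → . num num S], [D → .], [S → . D C g], [S → . S S C], [S → . num S S], [S → S . S C], [S → S S . C], [S → num S S .] }  — shift, 3 reduces
  I12: { [S → S S C .] }  — reduce
  I13: { [C → . g], [C → .], [D → . num g C], [D → . num num S], [D → .], [S → . D C g], [S → . S S C], [S → . num S S], [S → S . S C], [S → S S . C] }  — shift, 2 reduces
  I14: { [C → g .] }  — reduce
  I15: { [S → D C . g] }  — shift
  I16: { [S → D C g .] }  — reduce
  I17: { [D → num g C .] }  — reduce

I6 contains complete items [D → .], [D → num num S .] — reduce-reduce conflict.
I10 contains complete items [D → .], [D → num num S .] — reduce-reduce conflict.
I11 contains complete items [C → .], [D → .], [S → num S S .] — reduce-reduce conflict.
I13 contains complete items [C → .], [D → .] — reduce-reduce conflict.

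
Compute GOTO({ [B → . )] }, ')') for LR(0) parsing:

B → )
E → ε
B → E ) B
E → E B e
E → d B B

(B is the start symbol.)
GOTO(I, ')') = CLOSURE({ [A → αX.β] : [A → α.Xβ] ∈ I, X = ')' })

Items with dot before ')', with the dot advanced:
  [B → . )] → [B → ) .]
Closure adds nothing (no advanced item has the dot before a non-terminal).

GOTO = { [B → ) .] }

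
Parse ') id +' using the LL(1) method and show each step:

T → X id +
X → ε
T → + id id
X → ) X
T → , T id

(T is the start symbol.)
Stack is shown with the top on the left.

Stack       Input     Action
----------------------------
T $         ) id + $  output T → X id +
X id + $    ) id + $  output X → ) X
) X id + $  ) id + $  match ')'
X id + $    id + $    output X → ε
id + $      id + $    match 'id'
+ $         + $       match '+'
$           $         accept

The string is accepted.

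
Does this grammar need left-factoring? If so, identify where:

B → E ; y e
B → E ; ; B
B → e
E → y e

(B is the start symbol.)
Yes, B has productions with common prefix 'E ;'

Left-factoring is needed when two productions for the same non-terminal
share a common prefix on the right-hand side.

Productions for B:
  B → E ; y e
  B → E ; ; B
  B → e

Found common prefix 'E ;' in productions for B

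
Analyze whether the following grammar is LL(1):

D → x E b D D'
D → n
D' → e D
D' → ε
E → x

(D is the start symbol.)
No. Predict set conflict for D': { 'e' }

Relevant sets:
  FOLLOW(D') = { $, 'e' }

For D:
  PREDICT(D → x E b D D') = { 'x' }
  PREDICT(D → n) = { 'n' }
For D':
  PREDICT(D' → e D) = { 'e' }
  PREDICT(D' → ε) = { $, 'e' }
E has a single production, so nothing to check there.

Conflict found: Predict set conflict for D': { 'e' }
The grammar is NOT LL(1).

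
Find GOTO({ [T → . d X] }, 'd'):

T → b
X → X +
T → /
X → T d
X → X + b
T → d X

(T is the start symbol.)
{ [T → . /], [T → . b], [T → . d X], [T → d . X], [X → . T d], [X → . X + b], [X → . X +] }

GOTO(I, 'd') = CLOSURE({ [A → αX.β] : [A → α.Xβ] ∈ I, X = 'd' })

Items with dot before 'd', with the dot advanced:
  [T → . d X] → [T → d . X]
Closure of the advanced items:
  [T → d . X] has the dot before X: add [X → . X +], [X → . T d], [X → . X + b]
  [X → . T d] has the dot before T: add [T → . b], [T → . /], [T → . d X]

GOTO = { [T → . /], [T → . b], [T → . d X], [T → d . X], [X → . T d], [X → . X + b], [X → . X +] }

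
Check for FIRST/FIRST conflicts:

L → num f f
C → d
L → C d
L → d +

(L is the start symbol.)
A FIRST/FIRST conflict occurs when two productions N → α and N → β for the same non-terminal have FIRST(α) ∩ FIRST(β) ≠ ∅ (with ε ∈ FIRST of a nullable right-hand side, so two nullable alternatives also conflict).

FIRST sets of the non-terminals at (or reachable through a nullable prefix from) the front of some alternative:
  FIRST(C) = { 'd' }

Productions for L:
  L → num f f: FIRST = { 'num' }
  L → C d: FIRST = { 'd' }
  L → d +: FIRST = { 'd' }
C has only one production, so no FIRST/FIRST conflict is possible there.

Conflict for L: L → C d and L → d +
  Overlap: { 'd' }

Answer: Yes. L → C d / L → d '+' on { 'd' }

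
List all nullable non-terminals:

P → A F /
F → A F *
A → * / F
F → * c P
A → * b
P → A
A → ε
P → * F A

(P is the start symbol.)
{ 'A', 'P' }

ε-productions: A → ε
So A is immediately nullable.
P → A: every symbol on the right is nullable, so P is nullable too.
No further non-terminal can be added: every production for the remaining non-terminals contains a terminal or a non-nullable non-terminal.
Nullable = { 'A', 'P' }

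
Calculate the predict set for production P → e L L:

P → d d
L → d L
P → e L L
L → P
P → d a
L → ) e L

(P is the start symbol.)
{ 'e' }

PREDICT(P → e L L) = (FIRST(RHS) \ {ε}) ∪ (FOLLOW(P) if ε ∈ FIRST(RHS), i.e. RHS ⇒* ε)
FIRST(e L L) = { 'e' }
ε ∉ FIRST(e L L), so FOLLOW(P) is not added.
PREDICT(P → e L L) = { 'e' }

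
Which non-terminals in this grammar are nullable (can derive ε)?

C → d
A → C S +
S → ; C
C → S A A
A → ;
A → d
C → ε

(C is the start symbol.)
A non-terminal is nullable if it can derive ε (the empty string): either it has an ε-production, or it has a production whose right-hand side consists entirely of nullable non-terminals.

ε-productions: C → ε
So C is immediately nullable.
No further non-terminal can be added: every production for the remaining non-terminals contains a terminal or a non-nullable non-terminal.
Nullable = { 'C' }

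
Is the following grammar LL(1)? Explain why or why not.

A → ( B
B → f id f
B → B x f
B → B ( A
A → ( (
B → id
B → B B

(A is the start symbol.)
No. Predict set conflict for A: { '(' }

A grammar is LL(1) if for each non-terminal N with multiple productions, the predict sets of those productions are pairwise disjoint, where PREDICT(N → α) = (FIRST(α) \ {ε}) ∪ (FOLLOW(N) if α ⇒* ε).

Relevant sets:
  FIRST(B) = { 'f', 'id' }

For A:
  PREDICT(A → '(' B) = { '(' }
  PREDICT(A → '(' '(') = { '(' }
For B:
  PREDICT(B → f id f) = { 'f' }
  PREDICT(B → B x f) = { 'f', 'id' }
  PREDICT(B → B '(' A) = { 'f', 'id' }
  PREDICT(B → id) = { 'id' }
  PREDICT(B → B B) = { 'f', 'id' }

Conflict found: Predict set conflict for A: { '(' }
The grammar is NOT LL(1).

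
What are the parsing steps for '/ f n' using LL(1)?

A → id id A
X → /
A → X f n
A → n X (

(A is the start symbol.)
LL(1) parsing maintains a stack (initially the start symbol over $) and the input. At each step: if the stack top is a terminal, match it against the current input token; if it is a non-terminal N, replace it with the RHS of M[N, lookahead] (the unique production whose predict set contains the lookahead).

Stack is shown with the top on the left.

Stack    Input    Action
------------------------
A $      / f n $  output A → X f n
X f n $  / f n $  output X → /
/ f n $  / f n $  match '/'
f n $    f n $    match 'f'
n $      n $      match 'n'
$        $        accept

The string is accepted.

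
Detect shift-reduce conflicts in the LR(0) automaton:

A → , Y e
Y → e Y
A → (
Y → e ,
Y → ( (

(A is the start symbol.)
No shift-reduce conflicts

A shift-reduce conflict occurs when an LR(0) state has both:
  - a complete (reduce) item [A → α .] (dot at the end), and
  - a shift item [B → β . c γ] (dot before a terminal).

Augment with A' → A and build the canonical LR(0) collection (I0 = CLOSURE({[A' → . A]}), then GOTO on every symbol after a dot until no new states appear). It has 11 states:
  I0: { [A → . (], [A → . , Y e], [A' → . A] }  — shift
  I1: { [A → ( .] }  — reduce
  I2: { [A → , . Y e], [Y → . ( (], [Y → . e ,], [Y → . e Y] }  — shift
  I3: { [A' → A .] }  — accept
  I4: { [Y → ( . (] }  — shift
  I5: { [A → , Y . e] }  — shift
  I6: { [Y → . ( (], [Y → . e ,], [Y → . e Y], [Y → e . ,], [Y → e . Y] }  — shift
  I7: { [Y → e , .] }  — reduce
  I8: { [Y → e Y .] }  — reduce
  I9: { [A → , Y e .] }  — reduce
  I10: { [Y → ( ( .] }  — reduce

No state contains both a complete item and a shift item.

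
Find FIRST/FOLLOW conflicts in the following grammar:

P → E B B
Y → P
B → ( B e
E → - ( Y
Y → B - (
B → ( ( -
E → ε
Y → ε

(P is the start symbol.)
A FIRST/FOLLOW conflict occurs when a non-terminal N has a nullable alternative N → β (β ⇒* ε) and another alternative N → α with FIRST(α) ∩ FOLLOW(N) ≠ ∅: on such a lookahead the parser cannot decide between expanding α and letting N vanish via β.

Nullable non-terminals: E, Y.
FIRST sets used below: FIRST(P) = { '(', '-' }, FIRST(B) = { '(' }

E: nullable alternative(s) E → ε; FOLLOW(E) = { '(' }
  E → - ( Y: FIRST \ {ε} = { '-' } — disjoint from FOLLOW(E)
  E → ε: FIRST \ {ε} = { } — this is the only nullable alternative, skip

Y: nullable alternative(s) Y → ε; FOLLOW(Y) = { '(' }
  Y → P: FIRST \ {ε} = { '(', '-' } — overlaps FOLLOW(Y) on { '(' }: CONFLICT
  Y → B - (: FIRST \ {ε} = { '(' } — overlaps FOLLOW(Y) on { '(' }: CONFLICT
  Y → ε: FIRST \ {ε} = { } — this is the only nullable alternative, skip

B, P have no nullable alternative, so no FIRST/FOLLOW check is needed there.

So the grammar has 2 FIRST/FOLLOW conflicts (marked CONFLICT above).

Answer: Yes. Y → P with FOLLOW(Y) on { '(' }; Y → B '-' '(' with FOLLOW(Y) on { '(' }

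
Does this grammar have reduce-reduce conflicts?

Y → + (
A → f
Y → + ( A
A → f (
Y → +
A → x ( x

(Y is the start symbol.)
No reduce-reduce conflicts

Augment with Y' → Y and build the canonical LR(0) collection (I0 = CLOSURE({[Y' → . Y]}), then GOTO on every symbol after a dot until no new states appear). It has 10 states:
  I0: { [Y → . + ( A], [Y → . + (], [Y → . +], [Y' → . Y] }  — shift
  I1: { [Y → + . ( A], [Y → + . (], [Y → + .] }  — shift, reduce
  I2: { [Y' → Y .] }  — accept
  I3: { [A → . f (], [A → . f], [A → . x ( x], [Y → + ( . A], [Y → + ( .] }  — shift, reduce
  I4: { [Y → + ( A .] }  — reduce
  I5: { [A → f . (], [A → f .] }  — shift, reduce
  I6: { [A → x . ( x] }  — shift
  I7: { [A → x ( . x] }  — shift
  I8: { [A → x ( x .] }  — reduce
  I9: { [A → f ( .] }  — reduce

No state contains more than one complete item.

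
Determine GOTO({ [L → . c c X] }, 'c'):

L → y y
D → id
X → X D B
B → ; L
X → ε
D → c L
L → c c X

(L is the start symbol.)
GOTO(I, 'c') = CLOSURE({ [A → αX.β] : [A → α.Xβ] ∈ I, X = 'c' })

Items with dot before 'c', with the dot advanced:
  [L → . c c X] → [L → c . c X]
Closure adds nothing (no advanced item has the dot before a non-terminal).

GOTO = { [L → c . c X] }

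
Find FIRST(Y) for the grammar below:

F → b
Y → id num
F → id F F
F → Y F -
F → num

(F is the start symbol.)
From Y → id num:
  - id is a terminal: add 'id' and stop

Collecting: FIRST(Y) = { 'id' }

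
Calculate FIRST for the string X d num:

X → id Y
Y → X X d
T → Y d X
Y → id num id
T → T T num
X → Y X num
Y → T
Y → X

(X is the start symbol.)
FIRST sets of the non-terminals involved (from the grammar, by fixed-point iteration):
  FIRST(X) = { 'id' }

To compute FIRST(X d num), process the symbols left to right:
Symbol X is a non-terminal. Add FIRST(X) \ {ε} = { 'id' }
X is not nullable (ε ∉ FIRST(X)), so stop here.
FIRST(X d num) = { 'id' }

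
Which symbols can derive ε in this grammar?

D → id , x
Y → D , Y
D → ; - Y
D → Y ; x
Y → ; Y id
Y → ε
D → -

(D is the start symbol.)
ε-productions: Y → ε
So Y is immediately nullable.
No further non-terminal can be added: every production for the remaining non-terminals contains a terminal or a non-nullable non-terminal.
Nullable = { 'Y' }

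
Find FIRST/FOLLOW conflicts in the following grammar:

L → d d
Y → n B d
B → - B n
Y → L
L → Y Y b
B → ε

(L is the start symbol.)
No FIRST/FOLLOW conflicts.

Nullable non-terminals: B.

B: nullable alternative(s) B → ε; FOLLOW(B) = { 'd', 'n' }
  B → - B n: FIRST \ {ε} = { '-' } — disjoint from FOLLOW(B)
  B → ε: FIRST \ {ε} = { } — this is the only nullable alternative, skip

L, Y have no nullable alternative, so no FIRST/FOLLOW check is needed there.

No FIRST/FOLLOW conflicts found.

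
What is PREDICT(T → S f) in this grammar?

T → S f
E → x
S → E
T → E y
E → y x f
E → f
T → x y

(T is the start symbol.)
PREDICT(T → S f) = (FIRST(RHS) \ {ε}) ∪ (FOLLOW(T) if ε ∈ FIRST(RHS), i.e. RHS ⇒* ε)
FIRST(S) = { 'f', 'x', 'y' }
FIRST(S f) = { 'f', 'x', 'y' }
ε ∉ FIRST(S f), so FOLLOW(T) is not added.
PREDICT(T → S f) = { 'f', 'x', 'y' }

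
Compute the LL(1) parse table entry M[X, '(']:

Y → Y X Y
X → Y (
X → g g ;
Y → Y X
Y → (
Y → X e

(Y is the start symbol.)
X → Y (

To find M[X, '('], we find productions for X where '(' is in the predict set (PREDICT(N → α) = (FIRST(α) \ {ε}) ∪ (FOLLOW(N) if α ⇒* ε)).

Relevant sets:
  FIRST(Y) = { '(', 'g' }

X → Y (: PREDICT = { '(', 'g' }
  '(' is in predict set, so this production goes in M[X, '(']
X → g g ;: PREDICT = { 'g' }

M[X, '('] = X → Y (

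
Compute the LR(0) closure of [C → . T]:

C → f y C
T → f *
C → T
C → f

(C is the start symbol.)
{ [C → . T], [T → . f *] }

To compute CLOSURE, for each item [A → α.Bβ] where B is a non-terminal, add [B → .γ] for all productions B → γ; repeat for the newly added items until nothing changes.

Start with: [C → . T]
  [C → . T] has the dot before T: add [T → . f *]
No further items can be added.

CLOSURE = { [C → . T], [T → . f *] }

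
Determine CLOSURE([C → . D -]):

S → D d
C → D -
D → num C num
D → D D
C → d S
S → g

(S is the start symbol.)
Start with: [C → . D -]
  [C → . D -] has the dot before D: add [D → . num C num], [D → . D D]
No further items can be added.

CLOSURE = { [C → . D -], [D → . D D], [D → . num C num] }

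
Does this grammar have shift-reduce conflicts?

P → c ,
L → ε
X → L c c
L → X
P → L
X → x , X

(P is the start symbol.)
Augment with P' → P and build the canonical LR(0) collection (I0 = CLOSURE({[P' → . P]}), then GOTO on every symbol after a dot until no new states appear). It has 12 states:
  I0: { [L → . X], [L → .], [P → . L], [P → . c ,], [P' → . P], [X → . L c c], [X → . x , X] }  — shift, reduce
  I1: { [P → L .], [X → L . c c] }  — shift, reduce
  I2: { [P' → P .] }  — accept
  I3: { [L → X .] }  — reduce
  I4: { [P → c . ,] }  — shift
  I5: { [X → x . , X] }  — shift
  I6: { [L → . X], [L → .], [X → . L c c], [X → . x , X], [X → x , . X] }  — shift, reduce
  I7: { [X → L . c c] }  — shift
  I8: { [L → X .], [X → x , X .] }  — 2 reduces
  I9: { [X → L c . c] }  — shift
  I10: { [X → L c c .] }  — reduce
  I11: { [P → c , .] }  — reduce

I0 contains reduce item [L → .] and shift items [P → . c ,], [X → . x , X] — shift-reduce conflict.
I1 contains reduce item [P → L .] and shift item [X → L . c c] — shift-reduce conflict.
I6 contains reduce item [L → .] and shift item [X → . x , X] — shift-reduce conflict.

Answer: Yes — I0: [L → .] vs [P → . c ,]; I1: [P → L .] vs [X → L . c c]; I6: [L → .] vs [X → . x , X]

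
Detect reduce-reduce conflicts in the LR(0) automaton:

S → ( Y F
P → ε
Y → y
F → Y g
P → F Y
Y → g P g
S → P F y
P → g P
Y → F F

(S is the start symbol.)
Yes — I15: [S → P F y .] vs [Y → y .]; I20: [F → Y g .] vs [P → .]

A reduce-reduce conflict occurs when an LR(0) state has two complete items [A → α .] and [B → β .] — both call for a reduction, and with no lookahead the parser cannot choose between them.

Augment with S' → S and build the canonical LR(0) collection (I0 = CLOSURE({[S' → . S]}), then GOTO on every symbol after a dot until no new states appear). It has 21 states:
  I0: { [F → . Y g], [P → . F Y], [P → . g P], [P → .], [S → . ( Y F], [S → . P F y], [S' → . S], [Y → . F F], [Y → . g P g], [Y → . y] }  — shift, reduce
  I1: { [F → . Y g], [S → ( . Y F], [Y → . F F], [Y → . g P g], [Y → . y] }  — shift
  I2: { [F → . Y g], [P → F . Y], [Y → . F F], [Y → . g P g], [Y → . y], [Y → F . F] }  — shift
  I3: { [F → . Y g], [S → P . F y], [Y → . F F], [Y → . g P g], [Y → . y] }  — shift
  I4: { [S' → S .] }  — accept
  I5: { [F → Y . g] }  — shift
  I6: { [F → . Y g], [P → . F Y], [P → . g P], [P → .], [P → g . P], [Y → . F F], [Y → . g P g], [Y → . y], [Y → g . P g] }  — shift, reduce
  I7: { [Y → y .] }  — reduce
  I8: { [P → g P .], [Y → g P . g] }  — shift, reduce
  I9: { [Y → g P g .] }  — reduce
  I10: { [F → Y g .] }  — reduce
  I11: { [F → . Y g], [S → P F . y], [Y → . F F], [Y → . g P g], [Y → . y], [Y → F . F] }  — shift
  I12: { [F → . Y g], [P → . F Y], [P → . g P], [P → .], [Y → . F F], [Y → . g P g], [Y → . y], [Y → g . P g] }  — shift, reduce
  I13: { [Y → g P . g] }  — shift
  I14: { [F → . Y g], [Y → . F F], [Y → . g P g], [Y → . y], [Y → F . F], [Y → F F .] }  — shift, reduce
  I15: { [S → P F y .], [Y → y .] }  — 2 reduces
  I16: { [F → Y . g], [P → F Y .] }  — shift, reduce
  I17: { [F → . Y g], [Y → . F F], [Y → . g P g], [Y → . y], [Y → F . F] }  — shift
  I18: { [F → . Y g], [F → Y . g], [S → ( Y . F], [Y → . F F], [Y → . g P g], [Y → . y] }  — shift
  I19: { [F → . Y g], [S → ( Y F .], [Y → . F F], [Y → . g P g], [Y → . y], [Y → F . F] }  — shift, reduce
  I20: { [F → . Y g], [F → Y g .], [P → . F Y], [P → . g P], [P → .], [Y → . F F], [Y → . g P g], [Y → . y], [Y → g . P g] }  — shift, 2 reduces

I15 contains complete items [S → P F y .], [Y → y .] — reduce-reduce conflict.
I20 contains complete items [F → Y g .], [P → .] — reduce-reduce conflict.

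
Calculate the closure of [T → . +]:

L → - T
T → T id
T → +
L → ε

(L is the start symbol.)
To compute CLOSURE, for each item [A → α.Bβ] where B is a non-terminal, add [B → .γ] for all productions B → γ; repeat for the newly added items until nothing changes.

Start with: [T → . +]
The dot precedes the terminal '+', so nothing is added.

CLOSURE = { [T → . +] }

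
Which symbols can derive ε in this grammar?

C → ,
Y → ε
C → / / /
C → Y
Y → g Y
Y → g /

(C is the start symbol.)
{ 'C', 'Y' }

A non-terminal is nullable if it can derive ε (the empty string): either it has an ε-production, or it has a production whose right-hand side consists entirely of nullable non-terminals.

ε-productions: Y → ε
So Y is immediately nullable.
C → Y: every symbol on the right is nullable, so C is nullable too.
Every non-terminal is now nullable.
Nullable = { 'C', 'Y' }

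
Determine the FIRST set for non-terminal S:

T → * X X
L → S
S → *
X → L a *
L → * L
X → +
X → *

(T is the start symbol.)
To compute FIRST(S), examine every production with S on the left-hand side, reading each right-hand side left to right until a non-nullable symbol is reached.

From S → *:
  - '*' is a terminal: add '*' and stop

Collecting: FIRST(S) = { '*' }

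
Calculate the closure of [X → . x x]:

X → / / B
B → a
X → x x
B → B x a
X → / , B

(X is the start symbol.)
To compute CLOSURE, for each item [A → α.Bβ] where B is a non-terminal, add [B → .γ] for all productions B → γ; repeat for the newly added items until nothing changes.

Start with: [X → . x x]
The dot precedes the terminal x, so nothing is added.

CLOSURE = { [X → . x x] }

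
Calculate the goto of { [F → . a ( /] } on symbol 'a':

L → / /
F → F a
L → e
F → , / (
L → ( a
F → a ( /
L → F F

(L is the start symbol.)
{ [F → a . ( /] }

GOTO(I, 'a') = CLOSURE({ [A → αX.β] : [A → α.Xβ] ∈ I, X = 'a' })

Items with dot before 'a', with the dot advanced:
  [F → . a ( /] → [F → a . ( /]
Closure adds nothing (no advanced item has the dot before a non-terminal).

GOTO = { [F → a . ( /] }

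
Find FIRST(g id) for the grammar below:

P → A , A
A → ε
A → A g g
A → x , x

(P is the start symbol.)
{ 'g' }

To compute FIRST(g id), process the symbols left to right:
Symbol g is a terminal. Add 'g' and stop.
FIRST(g id) = { 'g' }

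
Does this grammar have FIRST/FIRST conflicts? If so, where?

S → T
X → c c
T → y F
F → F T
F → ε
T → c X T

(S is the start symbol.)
No FIRST/FIRST conflicts.

FIRST sets of the non-terminals at (or reachable through a nullable prefix from) the front of some alternative:
  FIRST(F) = { 'c', 'y', ε }
  FIRST(T) = { 'c', 'y' }

Productions for T:
  T → y F: FIRST = { 'y' }
  T → c X T: FIRST = { 'c' }
Productions for F:
  F → F T: FIRST = { 'c', 'y' }
  F → ε: FIRST = { ε }
S, X have only one production, so no FIRST/FIRST conflict is possible there.

All alternatives of each non-terminal have pairwise disjoint FIRST sets.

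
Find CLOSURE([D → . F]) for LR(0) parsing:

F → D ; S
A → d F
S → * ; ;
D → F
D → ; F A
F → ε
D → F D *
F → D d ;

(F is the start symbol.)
Start with: [D → . F]
  [D → . F] has the dot before F: add [F → . D ; S], [F → .], [F → . D d ;]
  [F → . D ; S] has the dot before D: add [D → . ; F A], [D → . F D *]
No further items can be added.

CLOSURE = { [D → . ; F A], [D → . F D *], [D → . F], [F → . D ; S], [F → . D d ;], [F → .] }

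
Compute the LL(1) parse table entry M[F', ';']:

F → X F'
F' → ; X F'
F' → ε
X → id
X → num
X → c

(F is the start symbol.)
F' → ; X F'

To find M[F', ';'], we find productions for F' where ';' is in the predict set (PREDICT(N → α) = (FIRST(α) \ {ε}) ∪ (FOLLOW(N) if α ⇒* ε)).

Relevant sets:
  FOLLOW(F') = { $ }

F' → ; X F': PREDICT = { ';' }
  ';' is in predict set, so this production goes in M[F', ';']
F' → ε: PREDICT = { $ }

M[F', ';'] = F' → ; X F'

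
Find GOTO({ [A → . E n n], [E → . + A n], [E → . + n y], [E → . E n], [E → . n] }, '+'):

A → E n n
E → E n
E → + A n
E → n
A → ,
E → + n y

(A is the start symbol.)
GOTO(I, '+') = CLOSURE({ [A → αX.β] : [A → α.Xβ] ∈ I, X = '+' })

Items with dot before '+', with the dot advanced:
  [E → . + A n] → [E → + . A n]
  [E → . + n y] → [E → + . n y]
Closure of the advanced items:
  [E → + . A n] has the dot before A: add [A → . E n n], [A → . ,]
  [A → . E n n] has the dot before E: add [E → . E n], [E → . + A n], [E → . n], [E → . + n y]

GOTO = { [A → . ,], [A → . E n n], [E → + . A n], [E → + . n y], [E → . + A n], [E → . + n y], [E → . E n], [E → . n] }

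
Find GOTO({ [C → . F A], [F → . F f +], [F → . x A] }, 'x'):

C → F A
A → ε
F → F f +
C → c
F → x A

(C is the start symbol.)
GOTO(I, 'x') = CLOSURE({ [A → αX.β] : [A → α.Xβ] ∈ I, X = 'x' })

Items with dot before 'x', with the dot advanced:
  [F → . x A] → [F → x . A]
Closure of the advanced items:
  [F → x . A] has the dot before A: add [A → .]

GOTO = { [A → .], [F → x . A] }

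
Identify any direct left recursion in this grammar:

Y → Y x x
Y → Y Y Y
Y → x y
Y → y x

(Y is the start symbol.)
Yes, Y is left-recursive

Direct left recursion occurs when N → N α for some non-terminal N (the right-hand side begins with the left-hand side itself).

Y → Y x x: LEFT RECURSIVE (starts with Y)
Y → Y Y Y: LEFT RECURSIVE (starts with Y)
Y → x y: starts with x
Y → y x: starts with y

The grammar has direct left recursion on: Y.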